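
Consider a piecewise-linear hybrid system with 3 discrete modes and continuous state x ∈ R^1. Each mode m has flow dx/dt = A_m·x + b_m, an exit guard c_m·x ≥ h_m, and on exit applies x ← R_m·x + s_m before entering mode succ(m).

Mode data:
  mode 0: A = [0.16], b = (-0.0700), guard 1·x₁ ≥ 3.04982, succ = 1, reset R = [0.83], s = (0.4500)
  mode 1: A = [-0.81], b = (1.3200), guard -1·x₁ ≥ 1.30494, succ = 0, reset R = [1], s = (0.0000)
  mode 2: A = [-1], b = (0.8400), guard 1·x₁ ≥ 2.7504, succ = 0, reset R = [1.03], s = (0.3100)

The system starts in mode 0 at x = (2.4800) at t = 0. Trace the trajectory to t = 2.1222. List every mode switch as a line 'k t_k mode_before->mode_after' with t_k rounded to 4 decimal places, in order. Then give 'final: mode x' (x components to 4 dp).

Mode 0: guard c·x = 3.0498 hit at Δt = 1.5379 (t = 1.5379), x⁻ = (3.0498) → reset → x⁺ = (2.9814), jump to mode 1
Mode 1: flow for 0.5843 to horizon, guard not reached → x = (2.4717)

1 1.5379 0->1
final: 1 2.4717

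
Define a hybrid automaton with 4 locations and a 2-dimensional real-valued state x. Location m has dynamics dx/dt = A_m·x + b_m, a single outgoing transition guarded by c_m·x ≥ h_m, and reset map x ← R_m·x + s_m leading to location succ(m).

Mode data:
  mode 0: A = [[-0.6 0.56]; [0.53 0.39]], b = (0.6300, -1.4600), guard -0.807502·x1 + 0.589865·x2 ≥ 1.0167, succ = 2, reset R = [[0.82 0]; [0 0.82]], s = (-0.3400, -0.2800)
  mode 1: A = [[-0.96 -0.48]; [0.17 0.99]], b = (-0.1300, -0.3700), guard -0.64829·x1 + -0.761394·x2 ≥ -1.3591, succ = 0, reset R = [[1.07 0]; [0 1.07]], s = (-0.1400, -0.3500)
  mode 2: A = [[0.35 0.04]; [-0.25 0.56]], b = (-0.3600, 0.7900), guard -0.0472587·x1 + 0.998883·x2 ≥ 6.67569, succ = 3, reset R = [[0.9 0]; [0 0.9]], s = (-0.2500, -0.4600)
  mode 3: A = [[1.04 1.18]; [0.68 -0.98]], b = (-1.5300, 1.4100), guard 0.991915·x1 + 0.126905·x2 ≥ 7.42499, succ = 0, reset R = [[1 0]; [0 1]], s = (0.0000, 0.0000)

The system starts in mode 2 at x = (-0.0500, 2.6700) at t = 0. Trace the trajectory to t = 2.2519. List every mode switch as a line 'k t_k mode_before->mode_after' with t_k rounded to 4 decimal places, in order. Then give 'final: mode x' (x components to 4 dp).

1 1.2010 2->3
final: 3 5.4070 4.0347

Mode 2: guard c·x = 6.6757 hit at Δt = 1.2010 (t = 1.2010), x⁻ = (-0.3568, 6.6663) → reset → x⁺ = (-0.5711, 5.5396), jump to mode 3
Mode 3: flow for 1.0509 to horizon, guard not reached → x = (5.4070, 4.0347)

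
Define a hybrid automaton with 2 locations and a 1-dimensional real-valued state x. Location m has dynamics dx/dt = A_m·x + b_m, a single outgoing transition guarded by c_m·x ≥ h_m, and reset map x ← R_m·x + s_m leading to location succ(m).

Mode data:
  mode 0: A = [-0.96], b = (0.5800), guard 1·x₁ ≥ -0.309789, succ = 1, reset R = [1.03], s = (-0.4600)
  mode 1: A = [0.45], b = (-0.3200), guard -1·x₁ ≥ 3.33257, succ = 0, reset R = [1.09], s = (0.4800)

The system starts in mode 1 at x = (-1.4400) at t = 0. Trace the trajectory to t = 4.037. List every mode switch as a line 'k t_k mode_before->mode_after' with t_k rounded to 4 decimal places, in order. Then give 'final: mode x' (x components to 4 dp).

Mode 1: guard c·x = 3.3326 hit at Δt = 1.4026 (t = 1.4026), x⁻ = (-3.3326) → reset → x⁺ = (-3.1525), jump to mode 0
Mode 0: guard c·x = -0.3098 hit at Δt = 1.4724 (t = 2.8750), x⁻ = (-0.3098) → reset → x⁺ = (-0.7791), jump to mode 1
Mode 1: flow for 1.1620 to horizon, guard not reached → x = (-1.8027)

1 1.4026 1->0
2 2.8750 0->1
final: 1 -1.8027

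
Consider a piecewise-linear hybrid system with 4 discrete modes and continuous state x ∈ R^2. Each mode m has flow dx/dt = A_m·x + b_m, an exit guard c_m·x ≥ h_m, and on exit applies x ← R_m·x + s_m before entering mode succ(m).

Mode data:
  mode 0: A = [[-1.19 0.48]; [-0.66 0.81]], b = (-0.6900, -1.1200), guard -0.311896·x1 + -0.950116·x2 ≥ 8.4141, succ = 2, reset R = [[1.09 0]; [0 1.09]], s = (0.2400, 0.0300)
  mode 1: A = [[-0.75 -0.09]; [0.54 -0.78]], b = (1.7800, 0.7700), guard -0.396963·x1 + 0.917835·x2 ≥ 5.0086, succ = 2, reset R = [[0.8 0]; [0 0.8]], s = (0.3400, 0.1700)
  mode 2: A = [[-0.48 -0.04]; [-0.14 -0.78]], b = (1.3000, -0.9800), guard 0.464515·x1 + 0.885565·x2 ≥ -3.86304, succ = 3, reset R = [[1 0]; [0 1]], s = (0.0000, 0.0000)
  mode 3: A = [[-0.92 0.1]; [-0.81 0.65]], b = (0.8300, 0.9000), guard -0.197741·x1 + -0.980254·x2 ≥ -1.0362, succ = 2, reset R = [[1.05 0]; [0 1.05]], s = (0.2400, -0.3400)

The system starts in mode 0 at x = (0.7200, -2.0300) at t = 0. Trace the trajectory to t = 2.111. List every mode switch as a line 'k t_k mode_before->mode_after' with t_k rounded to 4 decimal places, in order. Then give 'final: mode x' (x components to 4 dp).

1 1.3715 0->2
final: 2 -0.4760 -5.4385

Mode 0: guard c·x = 8.4141 hit at Δt = 1.3715 (t = 1.3715), x⁻ = (-2.1256, -8.1581) → reset → x⁺ = (-2.0770, -8.8623), jump to mode 2
Mode 2: flow for 0.7395 to horizon, guard not reached → x = (-0.4760, -5.4385)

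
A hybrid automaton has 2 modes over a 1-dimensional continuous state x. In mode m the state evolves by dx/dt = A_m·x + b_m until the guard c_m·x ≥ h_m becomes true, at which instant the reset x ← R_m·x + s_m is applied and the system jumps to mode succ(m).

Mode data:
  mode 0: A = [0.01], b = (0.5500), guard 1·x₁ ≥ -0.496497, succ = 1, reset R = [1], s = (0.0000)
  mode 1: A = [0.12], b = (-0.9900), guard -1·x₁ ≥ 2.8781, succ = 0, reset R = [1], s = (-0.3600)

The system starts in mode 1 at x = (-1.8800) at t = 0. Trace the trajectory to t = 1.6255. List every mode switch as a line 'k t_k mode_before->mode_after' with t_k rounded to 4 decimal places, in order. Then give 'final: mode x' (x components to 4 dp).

1 0.7831 1->0
final: 0 -2.8002

Mode 1: guard c·x = 2.8781 hit at Δt = 0.7831 (t = 0.7831), x⁻ = (-2.8781) → reset → x⁺ = (-3.2381), jump to mode 0
Mode 0: flow for 0.8424 to horizon, guard not reached → x = (-2.8002)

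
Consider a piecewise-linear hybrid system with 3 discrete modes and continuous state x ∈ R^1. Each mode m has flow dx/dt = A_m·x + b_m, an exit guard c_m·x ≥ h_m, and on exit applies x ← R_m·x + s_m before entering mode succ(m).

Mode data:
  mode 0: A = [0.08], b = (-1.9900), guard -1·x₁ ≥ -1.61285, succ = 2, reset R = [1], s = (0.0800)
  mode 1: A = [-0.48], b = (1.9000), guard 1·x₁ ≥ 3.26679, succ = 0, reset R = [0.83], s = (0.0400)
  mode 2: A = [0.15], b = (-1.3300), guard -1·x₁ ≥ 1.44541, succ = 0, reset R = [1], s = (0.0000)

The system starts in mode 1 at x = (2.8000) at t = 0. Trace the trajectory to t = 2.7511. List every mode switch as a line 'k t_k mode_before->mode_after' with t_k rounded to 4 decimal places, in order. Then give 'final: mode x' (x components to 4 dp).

1 1.0746 1->0
2 1.7019 0->2
final: 2 0.4702

Mode 1: guard c·x = 3.2668 hit at Δt = 1.0746 (t = 1.0746), x⁻ = (3.2668) → reset → x⁺ = (2.7514), jump to mode 0
Mode 0: guard c·x = -1.6128 hit at Δt = 0.6273 (t = 1.7019), x⁻ = (1.6129) → reset → x⁺ = (1.6929), jump to mode 2
Mode 2: flow for 1.0492 to horizon, guard not reached → x = (0.4702)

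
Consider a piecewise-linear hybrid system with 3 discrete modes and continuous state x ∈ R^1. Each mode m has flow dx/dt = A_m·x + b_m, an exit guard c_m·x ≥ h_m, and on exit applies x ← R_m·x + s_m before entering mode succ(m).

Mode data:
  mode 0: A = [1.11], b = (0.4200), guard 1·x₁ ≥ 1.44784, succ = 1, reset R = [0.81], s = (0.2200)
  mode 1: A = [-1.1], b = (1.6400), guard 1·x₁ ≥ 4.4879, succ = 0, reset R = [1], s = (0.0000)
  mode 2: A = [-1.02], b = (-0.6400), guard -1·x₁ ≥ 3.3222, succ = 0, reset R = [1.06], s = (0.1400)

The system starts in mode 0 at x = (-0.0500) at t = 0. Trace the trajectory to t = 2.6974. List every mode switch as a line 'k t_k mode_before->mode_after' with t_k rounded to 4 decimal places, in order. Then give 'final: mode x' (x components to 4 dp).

1 1.5458 0->1
final: 1 1.4633

Mode 0: guard c·x = 1.4478 hit at Δt = 1.5458 (t = 1.5458), x⁻ = (1.4478) → reset → x⁺ = (1.3928), jump to mode 1
Mode 1: flow for 1.1516 to horizon, guard not reached → x = (1.4633)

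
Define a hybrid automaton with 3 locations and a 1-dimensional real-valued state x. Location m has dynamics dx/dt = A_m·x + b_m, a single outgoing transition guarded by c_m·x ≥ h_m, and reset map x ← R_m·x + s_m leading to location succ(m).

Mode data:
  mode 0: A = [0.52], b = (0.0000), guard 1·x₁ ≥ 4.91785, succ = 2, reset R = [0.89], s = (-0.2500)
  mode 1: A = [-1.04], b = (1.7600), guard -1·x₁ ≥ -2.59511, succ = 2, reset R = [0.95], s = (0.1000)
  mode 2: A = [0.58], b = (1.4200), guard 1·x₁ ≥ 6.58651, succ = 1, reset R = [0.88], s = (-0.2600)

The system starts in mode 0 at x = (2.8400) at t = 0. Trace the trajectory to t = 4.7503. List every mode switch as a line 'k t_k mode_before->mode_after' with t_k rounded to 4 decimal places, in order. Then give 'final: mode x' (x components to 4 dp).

1 1.0559 0->2
2 1.6038 2->1
3 2.9968 1->2
4 4.0122 2->1
final: 1 3.4762

Mode 0: guard c·x = 4.9178 hit at Δt = 1.0559 (t = 1.0559), x⁻ = (4.9178) → reset → x⁺ = (4.1269), jump to mode 2
Mode 2: guard c·x = 6.5865 hit at Δt = 0.5479 (t = 1.6038), x⁻ = (6.5865) → reset → x⁺ = (5.5361), jump to mode 1
Mode 1: guard c·x = -2.5951 hit at Δt = 1.3930 (t = 2.9968), x⁻ = (2.5951) → reset → x⁺ = (2.5654), jump to mode 2
Mode 2: guard c·x = 6.5865 hit at Δt = 1.0154 (t = 4.0122), x⁻ = (6.5865) → reset → x⁺ = (5.5361), jump to mode 1
Mode 1: flow for 0.7381 to horizon, guard not reached → x = (3.4762)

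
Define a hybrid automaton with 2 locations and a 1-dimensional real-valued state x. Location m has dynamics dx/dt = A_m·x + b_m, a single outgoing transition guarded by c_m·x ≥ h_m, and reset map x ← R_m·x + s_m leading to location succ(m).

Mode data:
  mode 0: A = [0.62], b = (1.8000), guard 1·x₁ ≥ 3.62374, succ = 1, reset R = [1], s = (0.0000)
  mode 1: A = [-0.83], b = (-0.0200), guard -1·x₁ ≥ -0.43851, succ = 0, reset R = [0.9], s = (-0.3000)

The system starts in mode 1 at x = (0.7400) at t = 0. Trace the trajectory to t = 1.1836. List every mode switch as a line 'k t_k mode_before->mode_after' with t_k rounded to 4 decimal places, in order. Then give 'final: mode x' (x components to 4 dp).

1 0.6046 1->0
final: 0 1.3894

Mode 1: guard c·x = -0.4385 hit at Δt = 0.6046 (t = 0.6046), x⁻ = (0.4385) → reset → x⁺ = (0.0947), jump to mode 0
Mode 0: flow for 0.5790 to horizon, guard not reached → x = (1.3894)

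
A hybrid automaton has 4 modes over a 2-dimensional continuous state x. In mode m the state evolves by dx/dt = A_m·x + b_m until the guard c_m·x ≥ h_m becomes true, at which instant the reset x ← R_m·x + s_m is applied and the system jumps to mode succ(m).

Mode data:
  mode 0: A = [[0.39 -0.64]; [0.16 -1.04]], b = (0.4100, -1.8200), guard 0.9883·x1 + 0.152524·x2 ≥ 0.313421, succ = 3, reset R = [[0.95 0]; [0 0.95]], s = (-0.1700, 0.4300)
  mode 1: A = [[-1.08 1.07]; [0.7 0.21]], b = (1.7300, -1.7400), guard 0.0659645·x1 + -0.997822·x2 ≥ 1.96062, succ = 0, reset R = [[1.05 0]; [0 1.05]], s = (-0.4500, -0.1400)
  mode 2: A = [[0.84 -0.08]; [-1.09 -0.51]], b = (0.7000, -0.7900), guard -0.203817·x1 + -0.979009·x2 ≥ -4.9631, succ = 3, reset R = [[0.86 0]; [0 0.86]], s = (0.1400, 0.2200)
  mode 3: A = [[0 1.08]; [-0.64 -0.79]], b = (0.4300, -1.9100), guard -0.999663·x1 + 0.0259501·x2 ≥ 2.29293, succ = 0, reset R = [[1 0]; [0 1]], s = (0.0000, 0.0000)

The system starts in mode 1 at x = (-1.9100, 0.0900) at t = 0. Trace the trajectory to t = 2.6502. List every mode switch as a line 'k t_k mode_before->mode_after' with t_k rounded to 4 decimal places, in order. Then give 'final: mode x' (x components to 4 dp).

Mode 1: guard c·x = 1.9606 hit at Δt = 0.7934 (t = 0.7934), x⁻ = (-0.5350, -2.0003) → reset → x⁺ = (-1.0118, -2.2403), jump to mode 0
Mode 0: guard c·x = 0.3134 hit at Δt = 0.9852 (t = 1.7786), x⁻ = (0.6158, -1.9356) → reset → x⁺ = (0.4151, -1.4088), jump to mode 3
Mode 3: flow for 0.8716 to horizon, guard not reached → x = (-0.8039, -1.8168)

1 0.7934 1->0
2 1.7786 0->3
final: 3 -0.8039 -1.8168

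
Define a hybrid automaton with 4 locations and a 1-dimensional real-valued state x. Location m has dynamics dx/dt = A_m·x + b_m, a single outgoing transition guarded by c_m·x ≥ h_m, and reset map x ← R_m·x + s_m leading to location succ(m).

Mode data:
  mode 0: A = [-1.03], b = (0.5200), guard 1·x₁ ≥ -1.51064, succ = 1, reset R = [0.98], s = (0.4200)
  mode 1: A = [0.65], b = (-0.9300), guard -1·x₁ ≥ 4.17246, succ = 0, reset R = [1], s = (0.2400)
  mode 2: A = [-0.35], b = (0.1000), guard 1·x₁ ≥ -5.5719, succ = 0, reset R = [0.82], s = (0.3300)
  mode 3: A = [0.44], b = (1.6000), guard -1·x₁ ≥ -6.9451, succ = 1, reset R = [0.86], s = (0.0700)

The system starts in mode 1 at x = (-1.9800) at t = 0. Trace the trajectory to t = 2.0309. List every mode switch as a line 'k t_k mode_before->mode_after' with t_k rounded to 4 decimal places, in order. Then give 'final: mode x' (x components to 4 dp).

Mode 1: guard c·x = 4.1725 hit at Δt = 0.7637 (t = 0.7637), x⁻ = (-4.1725) → reset → x⁺ = (-3.9325), jump to mode 0
Mode 0: guard c·x = -1.5106 hit at Δt = 0.7662 (t = 1.5299), x⁻ = (-1.5106) → reset → x⁺ = (-1.0604), jump to mode 1
Mode 1: flow for 0.5010 to horizon, guard not reached → x = (-2.0194)

1 0.7637 1->0
2 1.5299 0->1
final: 1 -2.0194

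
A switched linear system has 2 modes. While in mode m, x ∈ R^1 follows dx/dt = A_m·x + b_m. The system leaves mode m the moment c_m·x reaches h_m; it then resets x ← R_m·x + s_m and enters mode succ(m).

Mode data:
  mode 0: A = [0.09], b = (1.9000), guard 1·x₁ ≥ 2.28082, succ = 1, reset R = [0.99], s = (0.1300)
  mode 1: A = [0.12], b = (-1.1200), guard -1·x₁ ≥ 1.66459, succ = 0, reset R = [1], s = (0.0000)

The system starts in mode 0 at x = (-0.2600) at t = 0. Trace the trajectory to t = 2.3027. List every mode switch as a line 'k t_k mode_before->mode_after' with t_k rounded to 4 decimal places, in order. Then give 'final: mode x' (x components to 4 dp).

1 1.2776 0->1
final: 1 1.4789

Mode 0: guard c·x = 2.2808 hit at Δt = 1.2776 (t = 1.2776), x⁻ = (2.2808) → reset → x⁺ = (2.3880), jump to mode 1
Mode 1: flow for 1.0251 to horizon, guard not reached → x = (1.4789)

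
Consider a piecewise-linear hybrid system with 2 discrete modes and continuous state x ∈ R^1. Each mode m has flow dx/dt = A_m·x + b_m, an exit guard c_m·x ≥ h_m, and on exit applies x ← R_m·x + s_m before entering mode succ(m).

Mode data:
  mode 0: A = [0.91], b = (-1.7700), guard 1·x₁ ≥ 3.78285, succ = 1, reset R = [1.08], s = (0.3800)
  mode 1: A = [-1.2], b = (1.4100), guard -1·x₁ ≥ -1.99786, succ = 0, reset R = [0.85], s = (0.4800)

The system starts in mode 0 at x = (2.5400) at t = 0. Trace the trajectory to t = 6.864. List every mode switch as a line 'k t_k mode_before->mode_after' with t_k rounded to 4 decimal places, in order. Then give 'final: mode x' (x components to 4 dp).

Mode 0: guard c·x = 3.7828 hit at Δt = 1.2394 (t = 1.2394), x⁻ = (3.7828) → reset → x⁺ = (4.4655), jump to mode 1
Mode 1: guard c·x = -1.9979 hit at Δt = 1.1550 (t = 2.3944), x⁻ = (1.9979) → reset → x⁺ = (2.1782), jump to mode 0
Mode 0: guard c·x = 3.7828 hit at Δt = 2.2689 (t = 4.6633), x⁻ = (3.7829) → reset → x⁺ = (4.4655), jump to mode 1
Mode 1: guard c·x = -1.9979 hit at Δt = 1.1550 (t = 5.8183), x⁻ = (1.9979) → reset → x⁺ = (2.1782), jump to mode 0
Mode 0: flow for 1.0457 to horizon, guard not reached → x = (2.5488)

1 1.2394 0->1
2 2.3944 1->0
3 4.6633 0->1
4 5.8183 1->0
final: 0 2.5488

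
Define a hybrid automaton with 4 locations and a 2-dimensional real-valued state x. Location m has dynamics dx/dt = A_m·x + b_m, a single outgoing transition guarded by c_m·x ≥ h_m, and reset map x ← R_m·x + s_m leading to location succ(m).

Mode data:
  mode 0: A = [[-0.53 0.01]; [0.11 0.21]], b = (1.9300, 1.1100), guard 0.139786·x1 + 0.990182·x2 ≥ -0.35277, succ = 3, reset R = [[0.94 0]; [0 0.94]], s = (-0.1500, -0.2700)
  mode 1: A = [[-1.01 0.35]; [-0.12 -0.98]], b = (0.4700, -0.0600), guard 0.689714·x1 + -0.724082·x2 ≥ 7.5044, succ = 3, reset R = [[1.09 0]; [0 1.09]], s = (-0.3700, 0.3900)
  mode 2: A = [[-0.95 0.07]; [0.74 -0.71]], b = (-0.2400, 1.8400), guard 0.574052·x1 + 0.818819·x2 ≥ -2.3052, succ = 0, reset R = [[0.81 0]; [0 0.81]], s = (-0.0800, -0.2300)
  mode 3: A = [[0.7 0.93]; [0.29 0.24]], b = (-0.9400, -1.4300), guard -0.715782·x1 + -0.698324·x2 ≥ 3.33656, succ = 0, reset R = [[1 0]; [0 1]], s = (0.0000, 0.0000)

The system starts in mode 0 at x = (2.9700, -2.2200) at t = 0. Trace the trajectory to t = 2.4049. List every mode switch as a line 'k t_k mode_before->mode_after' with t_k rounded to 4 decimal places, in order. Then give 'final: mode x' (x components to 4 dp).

Mode 0: guard c·x = -0.3528 hit at Δt = 1.2404 (t = 1.2404), x⁻ = (3.2801, -0.8193) → reset → x⁺ = (2.9333, -1.0402), jump to mode 3
Mode 3: flow for 1.1645 to horizon, guard not reached → x = (2.4240, -2.1959)

1 1.2404 0->3
final: 3 2.4240 -2.1959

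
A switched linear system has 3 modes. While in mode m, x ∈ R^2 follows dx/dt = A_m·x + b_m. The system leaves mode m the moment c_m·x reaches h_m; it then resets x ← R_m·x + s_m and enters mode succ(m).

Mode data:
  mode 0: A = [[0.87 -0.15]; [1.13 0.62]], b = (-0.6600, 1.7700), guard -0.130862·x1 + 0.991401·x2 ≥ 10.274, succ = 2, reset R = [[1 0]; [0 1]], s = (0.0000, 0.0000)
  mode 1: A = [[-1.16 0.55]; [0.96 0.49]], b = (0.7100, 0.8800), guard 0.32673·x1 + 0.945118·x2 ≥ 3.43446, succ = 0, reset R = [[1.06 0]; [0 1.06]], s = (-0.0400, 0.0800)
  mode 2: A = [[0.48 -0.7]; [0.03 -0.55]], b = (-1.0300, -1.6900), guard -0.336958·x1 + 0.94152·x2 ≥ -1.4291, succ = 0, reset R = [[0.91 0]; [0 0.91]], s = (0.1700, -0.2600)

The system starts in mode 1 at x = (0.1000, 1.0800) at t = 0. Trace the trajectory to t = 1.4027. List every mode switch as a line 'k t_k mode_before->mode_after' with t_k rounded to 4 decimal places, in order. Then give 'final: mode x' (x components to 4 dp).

Mode 1: guard c·x = 3.4345 hit at Δt = 0.8896 (t = 0.8896), x⁻ = (1.1019, 3.2530) → reset → x⁺ = (1.1280, 3.5281), jump to mode 0
Mode 0: flow for 0.5131 to horizon, guard not reached → x = (0.8613, 6.6228)

1 0.8896 1->0
final: 0 0.8613 6.6228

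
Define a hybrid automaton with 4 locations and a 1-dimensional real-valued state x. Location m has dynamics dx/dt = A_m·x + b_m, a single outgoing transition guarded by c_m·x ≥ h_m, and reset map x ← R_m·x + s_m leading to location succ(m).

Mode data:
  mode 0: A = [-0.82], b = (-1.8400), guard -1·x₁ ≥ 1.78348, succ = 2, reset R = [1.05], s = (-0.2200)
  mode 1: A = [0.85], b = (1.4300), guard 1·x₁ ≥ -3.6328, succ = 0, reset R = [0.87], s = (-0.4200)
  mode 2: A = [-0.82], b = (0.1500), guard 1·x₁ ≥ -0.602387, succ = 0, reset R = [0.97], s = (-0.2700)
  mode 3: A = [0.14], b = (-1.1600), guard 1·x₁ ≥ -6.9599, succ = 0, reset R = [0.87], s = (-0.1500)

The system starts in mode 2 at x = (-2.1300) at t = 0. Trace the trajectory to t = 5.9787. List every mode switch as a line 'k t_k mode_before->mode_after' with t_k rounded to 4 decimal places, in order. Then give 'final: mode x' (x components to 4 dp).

1 1.3173 2->0
2 2.6644 0->2
3 3.9618 2->0
4 5.3089 0->2
final: 2 -1.1310

Mode 2: guard c·x = -0.6024 hit at Δt = 1.3173 (t = 1.3173), x⁻ = (-0.6024) → reset → x⁺ = (-0.8543), jump to mode 0
Mode 0: guard c·x = 1.7835 hit at Δt = 1.3471 (t = 2.6644), x⁻ = (-1.7835) → reset → x⁺ = (-2.0927), jump to mode 2
Mode 2: guard c·x = -0.6024 hit at Δt = 1.2974 (t = 3.9618), x⁻ = (-0.6024) → reset → x⁺ = (-0.8543), jump to mode 0
Mode 0: guard c·x = 1.7835 hit at Δt = 1.3471 (t = 5.3089), x⁻ = (-1.7835) → reset → x⁺ = (-2.0927), jump to mode 2
Mode 2: flow for 0.6698 to horizon, guard not reached → x = (-1.1310)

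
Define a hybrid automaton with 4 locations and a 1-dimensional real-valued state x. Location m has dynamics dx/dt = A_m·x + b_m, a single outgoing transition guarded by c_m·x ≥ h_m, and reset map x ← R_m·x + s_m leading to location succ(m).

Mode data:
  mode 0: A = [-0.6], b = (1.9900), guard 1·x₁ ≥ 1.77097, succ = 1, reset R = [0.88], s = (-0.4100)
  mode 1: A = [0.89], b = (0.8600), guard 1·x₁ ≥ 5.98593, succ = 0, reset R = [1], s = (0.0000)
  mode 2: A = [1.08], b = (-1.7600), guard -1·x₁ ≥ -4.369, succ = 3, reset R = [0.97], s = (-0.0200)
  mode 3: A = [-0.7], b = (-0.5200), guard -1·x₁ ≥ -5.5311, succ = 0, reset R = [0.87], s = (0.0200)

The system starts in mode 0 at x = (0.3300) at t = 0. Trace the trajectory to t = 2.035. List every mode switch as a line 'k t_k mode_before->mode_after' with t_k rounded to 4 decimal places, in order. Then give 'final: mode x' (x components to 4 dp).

Mode 0: guard c·x = 1.7710 hit at Δt = 1.0978 (t = 1.0978), x⁻ = (1.7710) → reset → x⁺ = (1.1485), jump to mode 1
Mode 1: flow for 0.9372 to horizon, guard not reached → x = (3.9034)

1 1.0978 0->1
final: 1 3.9034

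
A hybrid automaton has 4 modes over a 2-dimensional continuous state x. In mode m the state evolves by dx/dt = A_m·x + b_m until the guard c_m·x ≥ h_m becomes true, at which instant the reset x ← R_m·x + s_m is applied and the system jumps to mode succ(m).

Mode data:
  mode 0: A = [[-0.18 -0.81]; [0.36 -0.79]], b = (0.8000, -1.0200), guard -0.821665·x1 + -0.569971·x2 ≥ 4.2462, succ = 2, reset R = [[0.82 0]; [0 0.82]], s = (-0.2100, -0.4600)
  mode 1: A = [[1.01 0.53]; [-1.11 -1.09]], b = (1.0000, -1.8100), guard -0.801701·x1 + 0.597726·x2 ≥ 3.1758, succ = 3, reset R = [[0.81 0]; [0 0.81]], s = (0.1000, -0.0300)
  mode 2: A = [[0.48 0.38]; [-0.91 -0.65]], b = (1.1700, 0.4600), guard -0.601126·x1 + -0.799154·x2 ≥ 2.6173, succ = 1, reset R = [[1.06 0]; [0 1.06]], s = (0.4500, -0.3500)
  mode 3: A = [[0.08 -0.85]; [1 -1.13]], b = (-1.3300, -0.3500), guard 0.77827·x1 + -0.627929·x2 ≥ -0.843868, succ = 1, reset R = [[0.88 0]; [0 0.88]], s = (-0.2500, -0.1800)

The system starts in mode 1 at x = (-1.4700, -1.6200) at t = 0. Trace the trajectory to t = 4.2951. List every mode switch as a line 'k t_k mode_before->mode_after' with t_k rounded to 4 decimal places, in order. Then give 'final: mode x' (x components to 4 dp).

Mode 1: guard c·x = 3.1758 hit at Δt = 1.2100 (t = 1.2100), x⁻ = (-3.6901, 0.3638) → reset → x⁺ = (-2.8889, 0.2647), jump to mode 3
Mode 3: guard c·x = -0.8439 hit at Δt = 1.5339 (t = 2.7439), x⁻ = (-3.2574, -2.6934) → reset → x⁺ = (-3.1165, -2.5502), jump to mode 1
Mode 1: guard c·x = 3.1758 hit at Δt = 0.3931 (t = 3.1370), x⁻ = (-4.6016, -0.8588) → reset → x⁺ = (-3.6273, -0.7256), jump to mode 3
Mode 3: flow for 1.1581 to horizon, guard not reached → x = (-3.5274, -2.8307)

1 1.2100 1->3
2 2.7439 3->1
3 3.1370 1->3
final: 3 -3.5274 -2.8307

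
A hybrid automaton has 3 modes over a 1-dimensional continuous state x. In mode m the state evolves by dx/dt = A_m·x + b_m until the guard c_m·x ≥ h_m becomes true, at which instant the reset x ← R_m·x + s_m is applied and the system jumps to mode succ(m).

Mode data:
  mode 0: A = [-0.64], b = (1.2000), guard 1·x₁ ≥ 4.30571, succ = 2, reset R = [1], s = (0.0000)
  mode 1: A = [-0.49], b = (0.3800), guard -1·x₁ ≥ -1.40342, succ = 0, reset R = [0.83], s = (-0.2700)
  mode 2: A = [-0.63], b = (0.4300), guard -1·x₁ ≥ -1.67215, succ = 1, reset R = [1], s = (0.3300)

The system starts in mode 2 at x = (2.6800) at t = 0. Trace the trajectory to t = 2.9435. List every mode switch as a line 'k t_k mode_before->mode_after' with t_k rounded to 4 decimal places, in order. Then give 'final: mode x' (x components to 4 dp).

Mode 2: guard c·x = -1.6722 hit at Δt = 1.1148 (t = 1.1148), x⁻ = (1.6722) → reset → x⁺ = (2.0022), jump to mode 1
Mode 1: guard c·x = -1.4034 hit at Δt = 1.3666 (t = 2.4814), x⁻ = (1.4034) → reset → x⁺ = (0.8948), jump to mode 0
Mode 0: flow for 0.4621 to horizon, guard not reached → x = (1.1458)

1 1.1148 2->1
2 2.4814 1->0
final: 0 1.1458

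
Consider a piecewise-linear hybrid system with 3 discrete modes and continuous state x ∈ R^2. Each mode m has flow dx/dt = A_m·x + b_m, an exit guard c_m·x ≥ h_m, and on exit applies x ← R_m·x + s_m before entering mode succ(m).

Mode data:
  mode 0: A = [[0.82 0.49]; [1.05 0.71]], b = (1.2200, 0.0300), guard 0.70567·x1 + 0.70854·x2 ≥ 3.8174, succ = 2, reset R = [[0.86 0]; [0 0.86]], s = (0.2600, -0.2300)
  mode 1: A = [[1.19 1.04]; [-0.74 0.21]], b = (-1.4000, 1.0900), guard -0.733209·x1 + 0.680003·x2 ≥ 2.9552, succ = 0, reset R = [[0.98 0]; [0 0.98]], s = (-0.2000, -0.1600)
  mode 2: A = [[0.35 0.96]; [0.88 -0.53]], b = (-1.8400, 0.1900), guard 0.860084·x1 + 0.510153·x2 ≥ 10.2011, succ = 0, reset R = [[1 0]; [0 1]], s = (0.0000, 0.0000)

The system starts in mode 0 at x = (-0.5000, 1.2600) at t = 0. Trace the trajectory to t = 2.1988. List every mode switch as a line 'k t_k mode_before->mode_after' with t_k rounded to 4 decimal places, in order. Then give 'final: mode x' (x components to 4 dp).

Mode 0: guard c·x = 3.8174 hit at Δt = 1.0054 (t = 1.0054), x⁻ = (2.1387, 3.2577) → reset → x⁺ = (2.0992, 2.5716), jump to mode 2
Mode 2: flow for 1.1934 to horizon, guard not reached → x = (4.9729, 4.2070)

1 1.0054 0->2
final: 2 4.9729 4.2070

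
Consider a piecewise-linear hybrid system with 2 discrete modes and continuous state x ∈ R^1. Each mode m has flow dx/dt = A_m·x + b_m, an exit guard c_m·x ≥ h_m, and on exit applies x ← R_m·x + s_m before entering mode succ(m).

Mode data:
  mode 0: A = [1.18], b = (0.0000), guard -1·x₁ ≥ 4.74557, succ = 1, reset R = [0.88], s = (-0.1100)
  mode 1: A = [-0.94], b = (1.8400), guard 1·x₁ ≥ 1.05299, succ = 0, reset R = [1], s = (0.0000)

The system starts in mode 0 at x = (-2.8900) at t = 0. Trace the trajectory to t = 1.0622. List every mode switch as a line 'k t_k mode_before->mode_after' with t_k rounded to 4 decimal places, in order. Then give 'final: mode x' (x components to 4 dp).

1 0.4203 0->1
final: 1 -1.4575

Mode 0: guard c·x = 4.7456 hit at Δt = 0.4203 (t = 0.4203), x⁻ = (-4.7456) → reset → x⁺ = (-4.2861), jump to mode 1
Mode 1: flow for 0.6419 to horizon, guard not reached → x = (-1.4575)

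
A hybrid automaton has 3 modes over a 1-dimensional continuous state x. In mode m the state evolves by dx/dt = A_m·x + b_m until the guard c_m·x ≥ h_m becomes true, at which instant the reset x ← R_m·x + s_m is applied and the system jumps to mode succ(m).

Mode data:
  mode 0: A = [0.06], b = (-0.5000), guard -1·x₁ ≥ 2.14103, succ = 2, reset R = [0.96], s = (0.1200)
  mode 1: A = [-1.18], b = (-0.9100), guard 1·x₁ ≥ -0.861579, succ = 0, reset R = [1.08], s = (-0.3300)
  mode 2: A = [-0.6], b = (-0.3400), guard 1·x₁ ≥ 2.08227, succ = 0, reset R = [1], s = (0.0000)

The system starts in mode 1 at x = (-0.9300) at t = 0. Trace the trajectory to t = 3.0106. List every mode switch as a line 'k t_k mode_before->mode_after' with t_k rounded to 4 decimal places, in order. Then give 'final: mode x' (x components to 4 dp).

1 0.4776 1->0
2 1.9411 0->2
final: 2 -1.2872

Mode 1: guard c·x = -0.8616 hit at Δt = 0.4776 (t = 0.4776), x⁻ = (-0.8616) → reset → x⁺ = (-1.2605), jump to mode 0
Mode 0: guard c·x = 2.1410 hit at Δt = 1.4635 (t = 1.9411), x⁻ = (-2.1410) → reset → x⁺ = (-1.9354), jump to mode 2
Mode 2: flow for 1.0695 to horizon, guard not reached → x = (-1.2872)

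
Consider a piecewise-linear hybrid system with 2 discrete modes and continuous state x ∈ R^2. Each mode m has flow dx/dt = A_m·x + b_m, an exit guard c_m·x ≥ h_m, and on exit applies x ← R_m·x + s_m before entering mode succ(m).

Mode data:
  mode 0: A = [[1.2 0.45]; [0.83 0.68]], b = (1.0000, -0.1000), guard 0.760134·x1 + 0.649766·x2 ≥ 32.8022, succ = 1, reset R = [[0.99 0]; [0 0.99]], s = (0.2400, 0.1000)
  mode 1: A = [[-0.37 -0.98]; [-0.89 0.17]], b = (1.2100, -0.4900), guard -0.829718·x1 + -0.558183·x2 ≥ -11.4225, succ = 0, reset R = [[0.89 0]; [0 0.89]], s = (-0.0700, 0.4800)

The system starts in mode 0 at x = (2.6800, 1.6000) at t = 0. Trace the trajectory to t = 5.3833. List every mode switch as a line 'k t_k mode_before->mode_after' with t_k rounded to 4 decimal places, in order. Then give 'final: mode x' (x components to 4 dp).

1 1.3663 0->1
2 2.3718 1->0
3 3.0663 0->1
4 4.0335 1->0
5 4.7403 0->1
final: 1 3.4614 22.3676

Mode 0: guard c·x = 32.8022 hit at Δt = 1.3663 (t = 1.3663), x⁻ = (25.7816, 20.3223) → reset → x⁺ = (25.7638, 20.2191), jump to mode 1
Mode 1: guard c·x = -11.4225 hit at Δt = 1.0055 (t = 2.3718), x⁻ = (8.3607, 8.0358) → reset → x⁺ = (7.3710, 7.6319), jump to mode 0
Mode 0: guard c·x = 32.8022 hit at Δt = 0.6945 (t = 3.0663), x⁻ = (24.1887, 22.1858) → reset → x⁺ = (24.1868, 22.0639), jump to mode 1
Mode 1: guard c·x = -11.4225 hit at Δt = 0.9672 (t = 4.0335), x⁻ = (5.2290, 12.6910) → reset → x⁺ = (4.5838, 11.7750), jump to mode 0
Mode 0: guard c·x = 32.8022 hit at Δt = 0.7068 (t = 4.7403), x⁻ = (20.2881, 26.7490) → reset → x⁺ = (20.3252, 26.5815), jump to mode 1
Mode 1: flow for 0.6430 to horizon, guard not reached → x = (3.4614, 22.3676)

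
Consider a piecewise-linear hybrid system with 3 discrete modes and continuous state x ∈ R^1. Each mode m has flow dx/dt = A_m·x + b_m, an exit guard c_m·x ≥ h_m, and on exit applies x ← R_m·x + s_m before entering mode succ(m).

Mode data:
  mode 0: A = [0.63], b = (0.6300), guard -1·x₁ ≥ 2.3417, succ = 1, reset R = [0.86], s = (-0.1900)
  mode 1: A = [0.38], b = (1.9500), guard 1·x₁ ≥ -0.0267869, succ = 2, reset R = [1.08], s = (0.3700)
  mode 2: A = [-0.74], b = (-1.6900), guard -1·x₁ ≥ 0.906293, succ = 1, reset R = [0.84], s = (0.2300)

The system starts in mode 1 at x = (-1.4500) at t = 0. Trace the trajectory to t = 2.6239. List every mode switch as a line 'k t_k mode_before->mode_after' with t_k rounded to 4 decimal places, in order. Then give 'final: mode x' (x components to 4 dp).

1 0.8601 1->2
2 1.7314 2->1
3 2.0052 1->2
final: 2 -0.6231

Mode 1: guard c·x = -0.0268 hit at Δt = 0.8601 (t = 0.8601), x⁻ = (-0.0268) → reset → x⁺ = (0.3411), jump to mode 2
Mode 2: guard c·x = 0.9063 hit at Δt = 0.8713 (t = 1.7314), x⁻ = (-0.9063) → reset → x⁺ = (-0.5313), jump to mode 1
Mode 1: guard c·x = -0.0268 hit at Δt = 0.2738 (t = 2.0052), x⁻ = (-0.0268) → reset → x⁺ = (0.3411), jump to mode 2
Mode 2: flow for 0.6187 to horizon, guard not reached → x = (-0.6231)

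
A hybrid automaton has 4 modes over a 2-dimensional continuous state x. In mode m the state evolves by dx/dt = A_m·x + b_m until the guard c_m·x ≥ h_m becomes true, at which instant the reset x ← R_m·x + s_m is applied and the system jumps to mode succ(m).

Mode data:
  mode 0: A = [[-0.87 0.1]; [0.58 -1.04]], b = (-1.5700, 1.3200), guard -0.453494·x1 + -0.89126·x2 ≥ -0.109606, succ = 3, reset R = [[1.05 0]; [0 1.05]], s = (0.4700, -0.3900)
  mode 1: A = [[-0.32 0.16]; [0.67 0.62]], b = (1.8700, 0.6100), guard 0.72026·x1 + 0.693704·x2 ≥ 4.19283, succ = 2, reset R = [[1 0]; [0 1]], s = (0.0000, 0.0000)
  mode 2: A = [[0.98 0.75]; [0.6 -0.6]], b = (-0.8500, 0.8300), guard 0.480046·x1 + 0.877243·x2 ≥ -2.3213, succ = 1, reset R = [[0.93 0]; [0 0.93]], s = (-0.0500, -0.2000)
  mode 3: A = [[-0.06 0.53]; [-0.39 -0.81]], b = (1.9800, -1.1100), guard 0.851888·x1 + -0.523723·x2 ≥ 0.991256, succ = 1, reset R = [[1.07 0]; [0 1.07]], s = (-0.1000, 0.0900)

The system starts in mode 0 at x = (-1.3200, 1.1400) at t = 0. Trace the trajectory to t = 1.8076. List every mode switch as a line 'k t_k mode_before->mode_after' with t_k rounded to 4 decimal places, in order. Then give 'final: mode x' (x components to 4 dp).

Mode 0: guard c·x = -0.1096 hit at Δt = 0.5294 (t = 0.5294), x⁻ = (-1.4572, 0.8644) → reset → x⁺ = (-1.0600, 0.5176), jump to mode 3
Mode 3: guard c·x = 0.9913 hit at Δt = 0.9621 (t = 1.4915), x⁻ = (0.8429, -0.5216) → reset → x⁺ = (0.8019, -0.4682), jump to mode 1
Mode 1: flow for 0.3161 to horizon, guard not reached → x = (1.2724, -0.1151)

1 0.5294 0->3
2 1.4915 3->1
final: 1 1.2724 -0.1151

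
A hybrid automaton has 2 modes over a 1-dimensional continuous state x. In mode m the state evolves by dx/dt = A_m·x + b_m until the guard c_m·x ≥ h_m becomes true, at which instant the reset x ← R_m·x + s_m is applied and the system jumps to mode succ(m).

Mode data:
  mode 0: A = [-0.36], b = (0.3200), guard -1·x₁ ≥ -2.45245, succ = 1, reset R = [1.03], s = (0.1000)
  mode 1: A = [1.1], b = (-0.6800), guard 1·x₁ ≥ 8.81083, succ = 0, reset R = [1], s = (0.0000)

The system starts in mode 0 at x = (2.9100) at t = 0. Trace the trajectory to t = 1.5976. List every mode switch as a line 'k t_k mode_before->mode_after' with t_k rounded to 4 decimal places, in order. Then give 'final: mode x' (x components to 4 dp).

1 0.7130 0->1
final: 1 5.9310

Mode 0: guard c·x = -2.4524 hit at Δt = 0.7130 (t = 0.7130), x⁻ = (2.4524) → reset → x⁺ = (2.6260), jump to mode 1
Mode 1: flow for 0.8846 to horizon, guard not reached → x = (5.9310)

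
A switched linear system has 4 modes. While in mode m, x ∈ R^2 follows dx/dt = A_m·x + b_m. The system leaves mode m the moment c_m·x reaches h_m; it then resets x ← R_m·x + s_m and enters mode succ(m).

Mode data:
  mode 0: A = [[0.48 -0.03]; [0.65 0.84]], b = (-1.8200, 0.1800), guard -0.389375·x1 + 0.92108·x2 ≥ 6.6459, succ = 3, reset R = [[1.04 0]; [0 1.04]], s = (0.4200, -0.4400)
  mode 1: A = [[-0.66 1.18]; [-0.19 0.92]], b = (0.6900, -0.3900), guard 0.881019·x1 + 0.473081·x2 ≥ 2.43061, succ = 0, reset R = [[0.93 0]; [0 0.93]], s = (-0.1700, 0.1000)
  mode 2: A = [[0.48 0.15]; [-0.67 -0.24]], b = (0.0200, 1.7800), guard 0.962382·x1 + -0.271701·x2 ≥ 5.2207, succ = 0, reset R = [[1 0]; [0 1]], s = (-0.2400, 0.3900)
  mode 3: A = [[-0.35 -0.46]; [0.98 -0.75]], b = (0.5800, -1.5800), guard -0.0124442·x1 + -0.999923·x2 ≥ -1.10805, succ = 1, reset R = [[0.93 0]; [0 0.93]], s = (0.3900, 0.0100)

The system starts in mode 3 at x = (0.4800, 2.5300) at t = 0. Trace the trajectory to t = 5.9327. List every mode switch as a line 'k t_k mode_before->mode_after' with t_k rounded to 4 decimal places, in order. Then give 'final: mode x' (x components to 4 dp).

1 0.5541 3->1
2 1.5119 1->0
3 2.9130 0->3
4 3.9919 3->1
5 5.0929 1->0
final: 0 0.0885 4.9186

Mode 3: guard c·x = -1.1080 hit at Δt = 0.5541 (t = 0.5541), x⁻ = (0.2812, 1.1046) → reset → x⁺ = (0.6515, 1.0373), jump to mode 1
Mode 1: guard c·x = 2.4306 hit at Δt = 0.9578 (t = 1.5119), x⁻ = (1.9268, 1.5495) → reset → x⁺ = (1.6219, 1.5410), jump to mode 0
Mode 0: guard c·x = 6.6459 hit at Δt = 1.4011 (t = 2.9130), x⁻ = (-0.6745, 6.9302) → reset → x⁺ = (-0.2815, 6.7674), jump to mode 3
Mode 3: guard c·x = -1.1080 hit at Δt = 1.0789 (t = 3.9919), x⁻ = (-1.0998, 1.1218) → reset → x⁺ = (-0.6328, 1.0533), jump to mode 1
Mode 1: guard c·x = 2.4306 hit at Δt = 1.1011 (t = 5.0929), x⁻ = (1.6712, 2.0256) → reset → x⁺ = (1.3842, 1.9838), jump to mode 0
Mode 0: flow for 0.8398 to horizon, guard not reached → x = (0.0885, 4.9186)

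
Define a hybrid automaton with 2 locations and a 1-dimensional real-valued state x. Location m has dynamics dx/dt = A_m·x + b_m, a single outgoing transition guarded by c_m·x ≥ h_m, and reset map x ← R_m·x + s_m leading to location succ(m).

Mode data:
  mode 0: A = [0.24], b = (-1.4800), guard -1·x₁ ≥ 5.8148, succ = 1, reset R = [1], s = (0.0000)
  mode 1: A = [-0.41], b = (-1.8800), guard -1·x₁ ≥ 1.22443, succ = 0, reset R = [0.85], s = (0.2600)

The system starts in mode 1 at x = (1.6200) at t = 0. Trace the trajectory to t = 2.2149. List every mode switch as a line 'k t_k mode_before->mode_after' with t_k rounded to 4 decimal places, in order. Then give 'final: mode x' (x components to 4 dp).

Mode 1: guard c·x = 1.2244 hit at Δt = 1.4956 (t = 1.4956), x⁻ = (-1.2244) → reset → x⁺ = (-0.7808), jump to mode 0
Mode 0: flow for 0.7193 to horizon, guard not reached → x = (-2.0899)

1 1.4956 1->0
final: 0 -2.0899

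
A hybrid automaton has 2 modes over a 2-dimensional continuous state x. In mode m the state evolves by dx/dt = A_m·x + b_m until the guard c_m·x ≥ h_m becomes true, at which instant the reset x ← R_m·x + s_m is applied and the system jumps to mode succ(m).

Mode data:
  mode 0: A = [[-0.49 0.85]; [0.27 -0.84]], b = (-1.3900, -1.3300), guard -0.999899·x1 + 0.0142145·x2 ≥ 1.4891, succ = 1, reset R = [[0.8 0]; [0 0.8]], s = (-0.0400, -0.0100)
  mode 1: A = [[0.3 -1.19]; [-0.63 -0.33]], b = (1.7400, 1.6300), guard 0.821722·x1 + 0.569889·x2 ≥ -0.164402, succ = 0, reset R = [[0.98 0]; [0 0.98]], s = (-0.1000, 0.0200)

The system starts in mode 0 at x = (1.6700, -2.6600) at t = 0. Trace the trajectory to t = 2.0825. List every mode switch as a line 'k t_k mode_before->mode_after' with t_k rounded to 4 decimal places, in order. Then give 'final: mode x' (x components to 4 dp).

Mode 0: guard c·x = 1.4891 hit at Δt = 0.9700 (t = 0.9700), x⁻ = (-1.5193, -2.1130) → reset → x⁺ = (-1.2554, -1.7004), jump to mode 1
Mode 1: guard c·x = -0.1644 hit at Δt = 0.5012 (t = 1.4712), x⁻ = (0.1806, -0.5489) → reset → x⁺ = (0.0770, -0.5179), jump to mode 0
Mode 0: flow for 0.6113 to horizon, guard not reached → x = (-1.0294, -1.0141)

1 0.9700 0->1
2 1.4712 1->0
final: 0 -1.0294 -1.0141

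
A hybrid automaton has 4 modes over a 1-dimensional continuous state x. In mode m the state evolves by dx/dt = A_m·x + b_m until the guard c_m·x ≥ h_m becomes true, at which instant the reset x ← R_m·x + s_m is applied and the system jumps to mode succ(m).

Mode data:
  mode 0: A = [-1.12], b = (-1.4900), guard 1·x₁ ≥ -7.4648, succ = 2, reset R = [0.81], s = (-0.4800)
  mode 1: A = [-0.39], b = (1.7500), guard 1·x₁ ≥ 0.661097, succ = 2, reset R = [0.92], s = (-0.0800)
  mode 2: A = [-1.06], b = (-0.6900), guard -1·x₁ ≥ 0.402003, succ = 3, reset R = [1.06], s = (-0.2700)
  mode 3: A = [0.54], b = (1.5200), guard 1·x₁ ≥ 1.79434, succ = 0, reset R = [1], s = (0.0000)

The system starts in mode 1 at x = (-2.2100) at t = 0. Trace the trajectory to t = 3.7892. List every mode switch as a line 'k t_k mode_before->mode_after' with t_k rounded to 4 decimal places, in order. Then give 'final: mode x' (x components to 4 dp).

1 1.4355 1->2
2 2.9028 2->3
final: 3 0.6045

Mode 1: guard c·x = 0.6611 hit at Δt = 1.4355 (t = 1.4355), x⁻ = (0.6611) → reset → x⁺ = (0.5282), jump to mode 2
Mode 2: guard c·x = 0.4020 hit at Δt = 1.4673 (t = 2.9028), x⁻ = (-0.4020) → reset → x⁺ = (-0.6961), jump to mode 3
Mode 3: flow for 0.8864 to horizon, guard not reached → x = (0.6045)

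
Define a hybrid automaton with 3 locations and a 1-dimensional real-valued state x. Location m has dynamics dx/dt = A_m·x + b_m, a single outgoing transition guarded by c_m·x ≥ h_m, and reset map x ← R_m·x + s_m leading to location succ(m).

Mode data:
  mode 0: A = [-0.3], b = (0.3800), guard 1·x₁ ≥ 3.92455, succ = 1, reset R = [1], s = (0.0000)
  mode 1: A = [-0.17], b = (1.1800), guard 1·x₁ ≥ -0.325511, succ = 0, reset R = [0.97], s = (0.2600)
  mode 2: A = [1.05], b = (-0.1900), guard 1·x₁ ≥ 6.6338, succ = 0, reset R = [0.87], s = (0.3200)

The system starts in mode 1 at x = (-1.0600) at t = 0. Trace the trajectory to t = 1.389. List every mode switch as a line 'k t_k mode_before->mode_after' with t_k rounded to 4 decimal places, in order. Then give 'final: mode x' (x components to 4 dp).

1 0.5664 1->0
final: 0 0.2334

Mode 1: guard c·x = -0.3255 hit at Δt = 0.5664 (t = 0.5664), x⁻ = (-0.3255) → reset → x⁺ = (-0.0557), jump to mode 0
Mode 0: flow for 0.8226 to horizon, guard not reached → x = (0.2334)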